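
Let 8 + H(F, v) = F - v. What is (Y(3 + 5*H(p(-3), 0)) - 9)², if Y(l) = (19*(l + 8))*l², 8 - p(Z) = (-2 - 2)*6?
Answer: 1417979758469184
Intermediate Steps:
p(Z) = 32 (p(Z) = 8 - (-2 - 2)*6 = 8 - (-4)*6 = 8 - 1*(-24) = 8 + 24 = 32)
H(F, v) = -8 + F - v (H(F, v) = -8 + (F - v) = -8 + F - v)
Y(l) = l²*(152 + 19*l) (Y(l) = (19*(8 + l))*l² = (152 + 19*l)*l² = l²*(152 + 19*l))
(Y(3 + 5*H(p(-3), 0)) - 9)² = (19*(3 + 5*(-8 + 32 - 1*0))²*(8 + (3 + 5*(-8 + 32 - 1*0))) - 9)² = (19*(3 + 5*(-8 + 32 + 0))²*(8 + (3 + 5*(-8 + 32 + 0))) - 9)² = (19*(3 + 5*24)²*(8 + (3 + 5*24)) - 9)² = (19*(3 + 120)²*(8 + (3 + 120)) - 9)² = (19*123²*(8 + 123) - 9)² = (19*15129*131 - 9)² = (37656081 - 9)² = 37656072² = 1417979758469184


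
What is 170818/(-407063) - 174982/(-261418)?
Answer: 13286898971/53206797667 ≈ 0.24972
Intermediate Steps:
170818/(-407063) - 174982/(-261418) = 170818*(-1/407063) - 174982*(-1/261418) = -170818/407063 + 87491/130709 = 13286898971/53206797667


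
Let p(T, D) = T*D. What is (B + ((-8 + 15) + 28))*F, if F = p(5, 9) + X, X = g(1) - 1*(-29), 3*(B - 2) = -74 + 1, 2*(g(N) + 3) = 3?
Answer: 2755/3 ≈ 918.33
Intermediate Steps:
g(N) = -3/2 (g(N) = -3 + (½)*3 = -3 + 3/2 = -3/2)
B = -67/3 (B = 2 + (-74 + 1)/3 = 2 + (⅓)*(-73) = 2 - 73/3 = -67/3 ≈ -22.333)
X = 55/2 (X = -3/2 - 1*(-29) = -3/2 + 29 = 55/2 ≈ 27.500)
p(T, D) = D*T
F = 145/2 (F = 9*5 + 55/2 = 45 + 55/2 = 145/2 ≈ 72.500)
(B + ((-8 + 15) + 28))*F = (-67/3 + ((-8 + 15) + 28))*(145/2) = (-67/3 + (7 + 28))*(145/2) = (-67/3 + 35)*(145/2) = (38/3)*(145/2) = 2755/3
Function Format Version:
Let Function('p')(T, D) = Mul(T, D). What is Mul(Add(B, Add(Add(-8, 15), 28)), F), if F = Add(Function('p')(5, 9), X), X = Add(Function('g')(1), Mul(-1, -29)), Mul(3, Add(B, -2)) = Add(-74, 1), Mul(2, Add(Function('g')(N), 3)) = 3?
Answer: Rational(2755, 3) ≈ 918.33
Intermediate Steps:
Function('g')(N) = Rational(-3, 2) (Function('g')(N) = Add(-3, Mul(Rational(1, 2), 3)) = Add(-3, Rational(3, 2)) = Rational(-3, 2))
B = Rational(-67, 3) (B = Add(2, Mul(Rational(1, 3), Add(-74, 1))) = Add(2, Mul(Rational(1, 3), -73)) = Add(2, Rational(-73, 3)) = Rational(-67, 3) ≈ -22.333)
X = Rational(55, 2) (X = Add(Rational(-3, 2), Mul(-1, -29)) = Add(Rational(-3, 2), 29) = Rational(55, 2) ≈ 27.500)
Function('p')(T, D) = Mul(D, T)
F = Rational(145, 2) (F = Add(Mul(9, 5), Rational(55, 2)) = Add(45, Rational(55, 2)) = Rational(145, 2) ≈ 72.500)
Mul(Add(B, Add(Add(-8, 15), 28)), F) = Mul(Add(Rational(-67, 3), Add(Add(-8, 15), 28)), Rational(145, 2)) = Mul(Add(Rational(-67, 3), Add(7, 28)), Rational(145, 2)) = Mul(Add(Rational(-67, 3), 35), Rational(145, 2)) = Mul(Rational(38, 3), Rational(145, 2)) = Rational(2755, 3)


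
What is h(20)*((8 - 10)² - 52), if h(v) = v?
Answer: -960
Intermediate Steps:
h(20)*((8 - 10)² - 52) = 20*((8 - 10)² - 52) = 20*((-2)² - 52) = 20*(4 - 52) = 20*(-48) = -960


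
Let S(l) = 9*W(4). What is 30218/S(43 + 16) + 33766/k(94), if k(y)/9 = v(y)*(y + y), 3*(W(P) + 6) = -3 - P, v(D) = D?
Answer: -800596669/1988100 ≈ -402.69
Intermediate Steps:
W(P) = -7 - P/3 (W(P) = -6 + (-3 - P)/3 = -6 + (-1 - P/3) = -7 - P/3)
k(y) = 18*y² (k(y) = 9*(y*(y + y)) = 9*(y*(2*y)) = 9*(2*y²) = 18*y²)
S(l) = -75 (S(l) = 9*(-7 - ⅓*4) = 9*(-7 - 4/3) = 9*(-25/3) = -75)
30218/S(43 + 16) + 33766/k(94) = 30218/(-75) + 33766/((18*94²)) = 30218*(-1/75) + 33766/((18*8836)) = -30218/75 + 33766/159048 = -30218/75 + 33766*(1/159048) = -30218/75 + 16883/79524 = -800596669/1988100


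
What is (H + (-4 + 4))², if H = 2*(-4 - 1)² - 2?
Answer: 2304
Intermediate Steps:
H = 48 (H = 2*(-5)² - 2 = 2*25 - 2 = 50 - 2 = 48)
(H + (-4 + 4))² = (48 + (-4 + 4))² = (48 + 0)² = 48² = 2304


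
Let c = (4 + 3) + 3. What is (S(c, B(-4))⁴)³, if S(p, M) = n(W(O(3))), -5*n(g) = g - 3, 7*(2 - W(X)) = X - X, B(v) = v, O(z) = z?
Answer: 1/244140625 ≈ 4.0960e-9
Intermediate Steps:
W(X) = 2 (W(X) = 2 - (X - X)/7 = 2 - ⅐*0 = 2 + 0 = 2)
c = 10 (c = 7 + 3 = 10)
n(g) = ⅗ - g/5 (n(g) = -(g - 3)/5 = -(-3 + g)/5 = ⅗ - g/5)
S(p, M) = ⅕ (S(p, M) = ⅗ - ⅕*2 = ⅗ - ⅖ = ⅕)
(S(c, B(-4))⁴)³ = ((⅕)⁴)³ = (1/625)³ = 1/244140625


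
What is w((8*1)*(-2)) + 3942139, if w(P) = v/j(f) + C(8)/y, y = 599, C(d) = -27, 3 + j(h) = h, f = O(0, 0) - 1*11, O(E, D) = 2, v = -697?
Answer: 28336512311/7188 ≈ 3.9422e+6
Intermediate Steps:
f = -9 (f = 2 - 1*11 = 2 - 11 = -9)
j(h) = -3 + h
w(P) = 417179/7188 (w(P) = -697/(-3 - 9) - 27/599 = -697/(-12) - 27*1/599 = -697*(-1/12) - 27/599 = 697/12 - 27/599 = 417179/7188)
w((8*1)*(-2)) + 3942139 = 417179/7188 + 3942139 = 28336512311/7188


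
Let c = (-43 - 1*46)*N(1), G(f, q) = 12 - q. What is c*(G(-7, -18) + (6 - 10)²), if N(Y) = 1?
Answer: -4094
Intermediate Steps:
c = -89 (c = (-43 - 1*46)*1 = (-43 - 46)*1 = -89*1 = -89)
c*(G(-7, -18) + (6 - 10)²) = -89*((12 - 1*(-18)) + (6 - 10)²) = -89*((12 + 18) + (-4)²) = -89*(30 + 16) = -89*46 = -4094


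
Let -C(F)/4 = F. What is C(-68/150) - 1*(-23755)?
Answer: 1781761/75 ≈ 23757.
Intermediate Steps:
C(F) = -4*F
C(-68/150) - 1*(-23755) = -(-272)/150 - 1*(-23755) = -(-272)/150 + 23755 = -4*(-34/75) + 23755 = 136/75 + 23755 = 1781761/75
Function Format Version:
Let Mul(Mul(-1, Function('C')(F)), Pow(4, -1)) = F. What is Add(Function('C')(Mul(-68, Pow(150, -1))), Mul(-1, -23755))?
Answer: Rational(1781761, 75) ≈ 23757.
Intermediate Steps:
Function('C')(F) = Mul(-4, F)
Add(Function('C')(Mul(-68, Pow(150, -1))), Mul(-1, -23755)) = Add(Mul(-4, Mul(-68, Pow(150, -1))), Mul(-1, -23755)) = Add(Mul(-4, Mul(-68, Rational(1, 150))), 23755) = Add(Mul(-4, Rational(-34, 75)), 23755) = Add(Rational(136, 75), 23755) = Rational(1781761, 75)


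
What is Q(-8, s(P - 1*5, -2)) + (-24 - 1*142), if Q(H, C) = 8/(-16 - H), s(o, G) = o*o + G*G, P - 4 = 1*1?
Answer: -167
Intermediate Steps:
P = 5 (P = 4 + 1*1 = 4 + 1 = 5)
s(o, G) = G² + o² (s(o, G) = o² + G² = G² + o²)
Q(-8, s(P - 1*5, -2)) + (-24 - 1*142) = -8/(16 - 8) + (-24 - 1*142) = -8/8 + (-24 - 142) = -8*⅛ - 166 = -1 - 166 = -167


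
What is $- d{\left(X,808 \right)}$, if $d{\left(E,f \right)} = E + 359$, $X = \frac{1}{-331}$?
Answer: $- \frac{118828}{331} \approx -359.0$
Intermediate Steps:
$X = - \frac{1}{331} \approx -0.0030211$
$d{\left(E,f \right)} = 359 + E$
$- d{\left(X,808 \right)} = - (359 - \frac{1}{331}) = \left(-1\right) \frac{118828}{331} = - \frac{118828}{331}$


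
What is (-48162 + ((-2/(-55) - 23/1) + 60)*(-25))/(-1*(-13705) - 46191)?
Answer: 539967/357346 ≈ 1.5110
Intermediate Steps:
(-48162 + ((-2/(-55) - 23/1) + 60)*(-25))/(-1*(-13705) - 46191) = (-48162 + ((-2*(-1/55) - 23*1) + 60)*(-25))/(13705 - 46191) = (-48162 + ((2/55 - 23) + 60)*(-25))/(-32486) = (-48162 + (-1263/55 + 60)*(-25))*(-1/32486) = (-48162 + (2037/55)*(-25))*(-1/32486) = (-48162 - 10185/11)*(-1/32486) = -539967/11*(-1/32486) = 539967/357346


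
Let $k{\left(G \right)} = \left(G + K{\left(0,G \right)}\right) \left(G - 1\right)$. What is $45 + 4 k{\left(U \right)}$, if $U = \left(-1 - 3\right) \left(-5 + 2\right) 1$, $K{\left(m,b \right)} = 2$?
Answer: $661$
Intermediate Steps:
$U = 12$ ($U = \left(-4\right) \left(-3\right) 1 = 12 \cdot 1 = 12$)
$k{\left(G \right)} = \left(-1 + G\right) \left(2 + G\right)$ ($k{\left(G \right)} = \left(G + 2\right) \left(G - 1\right) = \left(2 + G\right) \left(-1 + G\right) = \left(-1 + G\right) \left(2 + G\right)$)
$45 + 4 k{\left(U \right)} = 45 + 4 \left(-2 + 12 + 12^{2}\right) = 45 + 4 \left(-2 + 12 + 144\right) = 45 + 4 \cdot 154 = 45 + 616 = 661$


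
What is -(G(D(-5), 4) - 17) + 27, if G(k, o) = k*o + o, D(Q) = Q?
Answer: 60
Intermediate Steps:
G(k, o) = o + k*o
-(G(D(-5), 4) - 17) + 27 = -(4*(1 - 5) - 17) + 27 = -(4*(-4) - 17) + 27 = -(-16 - 17) + 27 = -1*(-33) + 27 = 33 + 27 = 60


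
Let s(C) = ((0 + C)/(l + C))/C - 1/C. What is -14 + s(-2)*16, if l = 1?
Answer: -22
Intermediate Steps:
s(C) = 1/(1 + C) - 1/C (s(C) = ((0 + C)/(1 + C))/C - 1/C = (C/(1 + C))/C - 1/C = 1/(1 + C) - 1/C)
-14 + s(-2)*16 = -14 - 1/(-2*(1 - 2))*16 = -14 - 1*(-½)/(-1)*16 = -14 - 1*(-½)*(-1)*16 = -14 - ½*16 = -14 - 8 = -22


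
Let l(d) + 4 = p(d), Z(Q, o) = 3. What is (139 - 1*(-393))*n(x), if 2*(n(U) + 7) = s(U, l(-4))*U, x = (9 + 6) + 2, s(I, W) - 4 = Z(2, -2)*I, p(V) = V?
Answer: 244986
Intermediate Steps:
l(d) = -4 + d
s(I, W) = 4 + 3*I
x = 17 (x = 15 + 2 = 17)
n(U) = -7 + U*(4 + 3*U)/2 (n(U) = -7 + ((4 + 3*U)*U)/2 = -7 + (U*(4 + 3*U))/2 = -7 + U*(4 + 3*U)/2)
(139 - 1*(-393))*n(x) = (139 - 1*(-393))*(-7 + (½)*17*(4 + 3*17)) = (139 + 393)*(-7 + (½)*17*(4 + 51)) = 532*(-7 + (½)*17*55) = 532*(-7 + 935/2) = 532*(921/2) = 244986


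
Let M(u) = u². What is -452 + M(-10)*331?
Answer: 32648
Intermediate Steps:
-452 + M(-10)*331 = -452 + (-10)²*331 = -452 + 100*331 = -452 + 33100 = 32648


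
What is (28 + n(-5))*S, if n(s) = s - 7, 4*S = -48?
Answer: -192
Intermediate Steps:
S = -12 (S = (1/4)*(-48) = -12)
n(s) = -7 + s
(28 + n(-5))*S = (28 + (-7 - 5))*(-12) = (28 - 12)*(-12) = 16*(-12) = -192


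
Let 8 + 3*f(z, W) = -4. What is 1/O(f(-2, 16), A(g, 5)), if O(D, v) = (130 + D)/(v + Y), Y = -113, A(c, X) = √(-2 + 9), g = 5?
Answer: -113/126 + √7/126 ≈ -0.87583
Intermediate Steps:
A(c, X) = √7
f(z, W) = -4 (f(z, W) = -8/3 + (⅓)*(-4) = -8/3 - 4/3 = -4)
O(D, v) = (130 + D)/(-113 + v) (O(D, v) = (130 + D)/(v - 113) = (130 + D)/(-113 + v))
1/O(f(-2, 16), A(g, 5)) = 1/((130 - 4)/(-113 + √7)) = 1/(126/(-113 + √7)) = -113/126 + √7/126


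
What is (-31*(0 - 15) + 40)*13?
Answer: 6565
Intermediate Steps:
(-31*(0 - 15) + 40)*13 = (-31*(-15) + 40)*13 = (465 + 40)*13 = 505*13 = 6565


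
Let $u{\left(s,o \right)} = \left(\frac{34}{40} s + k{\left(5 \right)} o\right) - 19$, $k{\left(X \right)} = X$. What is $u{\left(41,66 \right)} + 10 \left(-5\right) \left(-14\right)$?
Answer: $\frac{20917}{20} \approx 1045.8$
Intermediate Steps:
$u{\left(s,o \right)} = -19 + 5 o + \frac{17 s}{20}$ ($u{\left(s,o \right)} = \left(\frac{34}{40} s + 5 o\right) - 19 = \left(34 \cdot \frac{1}{40} s + 5 o\right) - 19 = \left(\frac{17 s}{20} + 5 o\right) - 19 = \left(5 o + \frac{17 s}{20}\right) - 19 = -19 + 5 o + \frac{17 s}{20}$)
$u{\left(41,66 \right)} + 10 \left(-5\right) \left(-14\right) = \left(-19 + 5 \cdot 66 + \frac{17}{20} \cdot 41\right) + 10 \left(-5\right) \left(-14\right) = \left(-19 + 330 + \frac{697}{20}\right) - -700 = \frac{6917}{20} + 700 = \frac{20917}{20}$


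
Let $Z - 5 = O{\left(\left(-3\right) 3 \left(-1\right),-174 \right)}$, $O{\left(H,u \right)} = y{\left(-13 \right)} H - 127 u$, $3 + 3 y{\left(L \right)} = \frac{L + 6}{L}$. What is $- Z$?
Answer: $- \frac{287243}{13} \approx -22096.0$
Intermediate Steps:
$y{\left(L \right)} = -1 + \frac{6 + L}{3 L}$ ($y{\left(L \right)} = -1 + \frac{\left(L + 6\right) \frac{1}{L}}{3} = -1 + \frac{\left(6 + L\right) \frac{1}{L}}{3} = -1 + \frac{\frac{1}{L} \left(6 + L\right)}{3} = -1 + \frac{6 + L}{3 L}$)
$O{\left(H,u \right)} = - 127 u - \frac{32 H}{39}$ ($O{\left(H,u \right)} = \left(- \frac{2}{3} + \frac{2}{-13}\right) H - 127 u = \left(- \frac{2}{3} + 2 \left(- \frac{1}{13}\right)\right) H - 127 u = \left(- \frac{2}{3} - \frac{2}{13}\right) H - 127 u = - \frac{32 H}{39} - 127 u = - 127 u - \frac{32 H}{39}$)
$Z = \frac{287243}{13}$ ($Z = 5 - \left(-22098 + \frac{32 \left(-3\right) 3 \left(-1\right)}{39}\right) = 5 + \left(22098 - \frac{32 \left(\left(-9\right) \left(-1\right)\right)}{39}\right) = 5 + \left(22098 - \frac{96}{13}\right) = 5 + \frac{287178}{13} = \frac{287243}{13} \approx 22096.0$)
$- Z = \left(-1\right) \frac{287243}{13} = - \frac{287243}{13}$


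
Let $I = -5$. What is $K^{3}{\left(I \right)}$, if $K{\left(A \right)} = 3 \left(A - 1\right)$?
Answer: $-5832$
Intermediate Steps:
$K{\left(A \right)} = -3 + 3 A$ ($K{\left(A \right)} = 3 \left(-1 + A\right) = -3 + 3 A$)
$K^{3}{\left(I \right)} = \left(-3 + 3 \left(-5\right)\right)^{3} = \left(-3 - 15\right)^{3} = \left(-18\right)^{3} = -5832$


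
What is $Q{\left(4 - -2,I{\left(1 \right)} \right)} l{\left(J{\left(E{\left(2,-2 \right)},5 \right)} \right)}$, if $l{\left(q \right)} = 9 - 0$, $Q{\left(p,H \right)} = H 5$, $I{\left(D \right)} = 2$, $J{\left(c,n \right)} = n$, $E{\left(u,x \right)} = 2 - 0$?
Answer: $90$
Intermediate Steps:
$E{\left(u,x \right)} = 2$ ($E{\left(u,x \right)} = 2 + 0 = 2$)
$Q{\left(p,H \right)} = 5 H$
$l{\left(q \right)} = 9$ ($l{\left(q \right)} = 9 + 0 = 9$)
$Q{\left(4 - -2,I{\left(1 \right)} \right)} l{\left(J{\left(E{\left(2,-2 \right)},5 \right)} \right)} = 5 \cdot 2 \cdot 9 = 10 \cdot 9 = 90$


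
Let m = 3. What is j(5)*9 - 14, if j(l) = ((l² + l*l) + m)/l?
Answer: 407/5 ≈ 81.400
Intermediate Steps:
j(l) = (3 + 2*l²)/l (j(l) = ((l² + l*l) + 3)/l = ((l² + l²) + 3)/l = (2*l² + 3)/l = (3 + 2*l²)/l)
j(5)*9 - 14 = (2*5 + 3/5)*9 - 14 = (10 + 3*(⅕))*9 - 14 = (10 + ⅗)*9 - 14 = (53/5)*9 - 14 = 477/5 - 14 = 407/5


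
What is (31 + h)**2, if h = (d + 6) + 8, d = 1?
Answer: 2116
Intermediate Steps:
h = 15 (h = (1 + 6) + 8 = 7 + 8 = 15)
(31 + h)**2 = (31 + 15)**2 = 46**2 = 2116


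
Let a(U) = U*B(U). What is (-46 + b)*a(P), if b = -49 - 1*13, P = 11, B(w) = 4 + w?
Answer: -17820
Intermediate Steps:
b = -62 (b = -49 - 13 = -62)
a(U) = U*(4 + U)
(-46 + b)*a(P) = (-46 - 62)*(11*(4 + 11)) = -1188*15 = -108*165 = -17820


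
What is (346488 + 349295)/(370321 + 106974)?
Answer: 695783/477295 ≈ 1.4578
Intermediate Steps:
(346488 + 349295)/(370321 + 106974) = 695783/477295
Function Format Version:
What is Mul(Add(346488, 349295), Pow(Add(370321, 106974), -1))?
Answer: Rational(695783, 477295) ≈ 1.4578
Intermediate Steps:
Mul(Add(346488, 349295), Pow(Add(370321, 106974), -1)) = Mul(695783, Pow(477295, -1)) = Mul(695783, Rational(1, 477295)) = Rational(695783, 477295)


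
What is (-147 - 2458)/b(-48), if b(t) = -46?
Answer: 2605/46 ≈ 56.630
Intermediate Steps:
(-147 - 2458)/b(-48) = (-147 - 2458)/(-46) = -2605*(-1/46) = 2605/46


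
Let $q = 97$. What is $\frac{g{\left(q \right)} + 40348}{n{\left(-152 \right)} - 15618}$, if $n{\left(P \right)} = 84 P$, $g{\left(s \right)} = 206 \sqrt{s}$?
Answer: $- \frac{20174}{14193} - \frac{103 \sqrt{97}}{14193} \approx -1.4929$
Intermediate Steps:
$\frac{g{\left(q \right)} + 40348}{n{\left(-152 \right)} - 15618} = \frac{206 \sqrt{97} + 40348}{84 \left(-152\right) - 15618} = \frac{40348 + 206 \sqrt{97}}{-12768 - 15618} = \frac{40348 + 206 \sqrt{97}}{-28386} = \left(40348 + 206 \sqrt{97}\right) \left(- \frac{1}{28386}\right) = - \frac{20174}{14193} - \frac{103 \sqrt{97}}{14193}$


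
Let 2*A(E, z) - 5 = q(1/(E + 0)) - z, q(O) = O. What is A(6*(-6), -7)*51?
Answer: 7327/24 ≈ 305.29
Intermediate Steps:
A(E, z) = 5/2 + 1/(2*E) - z/2 (A(E, z) = 5/2 + (1/(E + 0) - z)/2 = 5/2 + (1/E - z)/2 = 5/2 + (1/(2*E) - z/2) = 5/2 + 1/(2*E) - z/2)
A(6*(-6), -7)*51 = ((1 + (6*(-6))*(5 - 1*(-7)))/(2*((6*(-6)))))*51 = ((½)*(1 - 36*(5 + 7))/(-36))*51 = ((½)*(-1/36)*(1 - 36*12))*51 = ((½)*(-1/36)*(1 - 432))*51 = ((½)*(-1/36)*(-431))*51 = (431/72)*51 = 7327/24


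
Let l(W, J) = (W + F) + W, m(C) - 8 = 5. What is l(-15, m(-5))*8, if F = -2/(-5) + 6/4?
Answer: -1124/5 ≈ -224.80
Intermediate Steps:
m(C) = 13 (m(C) = 8 + 5 = 13)
F = 19/10 (F = -2*(-⅕) + 6*(¼) = ⅖ + 3/2 = 19/10 ≈ 1.9000)
l(W, J) = 19/10 + 2*W (l(W, J) = (W + 19/10) + W = (19/10 + W) + W = 19/10 + 2*W)
l(-15, m(-5))*8 = (19/10 + 2*(-15))*8 = (19/10 - 30)*8 = -281/10*8 = -1124/5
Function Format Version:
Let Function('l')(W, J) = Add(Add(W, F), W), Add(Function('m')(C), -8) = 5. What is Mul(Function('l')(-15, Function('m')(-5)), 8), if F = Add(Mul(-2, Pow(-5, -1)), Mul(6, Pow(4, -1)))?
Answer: Rational(-1124, 5) ≈ -224.80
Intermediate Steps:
Function('m')(C) = 13 (Function('m')(C) = Add(8, 5) = 13)
F = Rational(19, 10) (F = Add(Mul(-2, Rational(-1, 5)), Mul(6, Rational(1, 4))) = Add(Rational(2, 5), Rational(3, 2)) = Rational(19, 10) ≈ 1.9000)
Function('l')(W, J) = Add(Rational(19, 10), Mul(2, W)) (Function('l')(W, J) = Add(Add(W, Rational(19, 10)), W) = Add(Add(Rational(19, 10), W), W) = Add(Rational(19, 10), Mul(2, W)))
Mul(Function('l')(-15, Function('m')(-5)), 8) = Mul(Add(Rational(19, 10), Mul(2, -15)), 8) = Mul(Add(Rational(19, 10), -30), 8) = Mul(Rational(-281, 10), 8) = Rational(-1124, 5)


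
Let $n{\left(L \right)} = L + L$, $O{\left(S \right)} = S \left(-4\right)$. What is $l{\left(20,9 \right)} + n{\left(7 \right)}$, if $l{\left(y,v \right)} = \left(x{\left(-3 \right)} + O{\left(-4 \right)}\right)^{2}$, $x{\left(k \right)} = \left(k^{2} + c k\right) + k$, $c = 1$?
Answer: $375$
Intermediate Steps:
$O{\left(S \right)} = - 4 S$
$x{\left(k \right)} = k^{2} + 2 k$ ($x{\left(k \right)} = \left(k^{2} + 1 k\right) + k = \left(k^{2} + k\right) + k = \left(k + k^{2}\right) + k = k^{2} + 2 k$)
$n{\left(L \right)} = 2 L$
$l{\left(y,v \right)} = 361$ ($l{\left(y,v \right)} = \left(- 3 \left(2 - 3\right) - -16\right)^{2} = \left(\left(-3\right) \left(-1\right) + 16\right)^{2} = \left(3 + 16\right)^{2} = 19^{2} = 361$)
$l{\left(20,9 \right)} + n{\left(7 \right)} = 361 + 2 \cdot 7 = 361 + 14 = 375$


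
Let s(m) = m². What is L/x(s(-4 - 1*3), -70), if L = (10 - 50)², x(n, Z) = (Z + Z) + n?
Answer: -1600/91 ≈ -17.582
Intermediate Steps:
x(n, Z) = n + 2*Z (x(n, Z) = 2*Z + n = n + 2*Z)
L = 1600 (L = (-40)² = 1600)
L/x(s(-4 - 1*3), -70) = 1600/((-4 - 1*3)² + 2*(-70)) = 1600/((-4 - 3)² - 140) = 1600/((-7)² - 140) = 1600/(49 - 140) = 1600/(-91) = 1600*(-1/91) = -1600/91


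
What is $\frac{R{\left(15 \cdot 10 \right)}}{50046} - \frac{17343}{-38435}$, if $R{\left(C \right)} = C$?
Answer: $\frac{145618838}{320586335} \approx 0.45423$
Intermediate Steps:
$\frac{R{\left(15 \cdot 10 \right)}}{50046} - \frac{17343}{-38435} = \frac{15 \cdot 10}{50046} - \frac{17343}{-38435} = 150 \cdot \frac{1}{50046} - - \frac{17343}{38435} = \frac{25}{8341} + \frac{17343}{38435} = \frac{145618838}{320586335}$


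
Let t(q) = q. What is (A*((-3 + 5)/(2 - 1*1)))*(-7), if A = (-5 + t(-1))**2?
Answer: -504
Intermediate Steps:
A = 36 (A = (-5 - 1)**2 = (-6)**2 = 36)
(A*((-3 + 5)/(2 - 1*1)))*(-7) = (36*((-3 + 5)/(2 - 1*1)))*(-7) = (36*(2/(2 - 1)))*(-7) = (36*(2/1))*(-7) = (36*(2*1))*(-7) = (36*2)*(-7) = 72*(-7) = -504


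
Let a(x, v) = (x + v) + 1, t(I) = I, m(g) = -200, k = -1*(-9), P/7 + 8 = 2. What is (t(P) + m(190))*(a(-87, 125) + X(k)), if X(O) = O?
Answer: -11616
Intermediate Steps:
P = -42 (P = -56 + 7*2 = -56 + 14 = -42)
k = 9
a(x, v) = 1 + v + x (a(x, v) = (v + x) + 1 = 1 + v + x)
(t(P) + m(190))*(a(-87, 125) + X(k)) = (-42 - 200)*((1 + 125 - 87) + 9) = -242*(39 + 9) = -242*48 = -11616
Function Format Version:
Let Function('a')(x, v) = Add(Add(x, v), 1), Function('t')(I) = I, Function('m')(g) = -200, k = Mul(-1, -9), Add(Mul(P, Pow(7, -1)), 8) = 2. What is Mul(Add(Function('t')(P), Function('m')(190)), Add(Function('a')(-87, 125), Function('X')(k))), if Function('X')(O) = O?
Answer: -11616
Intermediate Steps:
P = -42 (P = Add(-56, Mul(7, 2)) = Add(-56, 14) = -42)
k = 9
Function('a')(x, v) = Add(1, v, x) (Function('a')(x, v) = Add(Add(v, x), 1) = Add(1, v, x))
Mul(Add(Function('t')(P), Function('m')(190)), Add(Function('a')(-87, 125), Function('X')(k))) = Mul(Add(-42, -200), Add(Add(1, 125, -87), 9)) = Mul(-242, Add(39, 9)) = Mul(-242, 48) = -11616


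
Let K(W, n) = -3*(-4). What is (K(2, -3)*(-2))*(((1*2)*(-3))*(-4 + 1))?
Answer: -432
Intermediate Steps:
K(W, n) = 12
(K(2, -3)*(-2))*(((1*2)*(-3))*(-4 + 1)) = (12*(-2))*(((1*2)*(-3))*(-4 + 1)) = -24*2*(-3)*(-3) = -(-144)*(-3) = -24*18 = -432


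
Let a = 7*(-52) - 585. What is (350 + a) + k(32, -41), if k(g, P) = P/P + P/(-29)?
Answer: -17301/29 ≈ -596.59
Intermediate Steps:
a = -949 (a = -364 - 585 = -949)
k(g, P) = 1 - P/29 (k(g, P) = 1 + P*(-1/29) = 1 - P/29)
(350 + a) + k(32, -41) = (350 - 949) + (1 - 1/29*(-41)) = -599 + (1 + 41/29) = -599 + 70/29 = -17301/29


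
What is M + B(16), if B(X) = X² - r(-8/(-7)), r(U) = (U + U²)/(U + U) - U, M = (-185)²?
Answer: 482735/14 ≈ 34481.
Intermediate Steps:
M = 34225
r(U) = -U + (U + U²)/(2*U) (r(U) = (U + U²)/((2*U)) - U = (U + U²)*(1/(2*U)) - U = (U + U²)/(2*U) - U = -U + (U + U²)/(2*U))
B(X) = 1/14 + X² (B(X) = X² - (½ - (-4)/(-7)) = X² - (½ - (-4)*(-1)/7) = X² - (½ - ½*8/7) = X² - (½ - 4/7) = X² - 1*(-1/14) = X² + 1/14 = 1/14 + X²)
M + B(16) = 34225 + (1/14 + 16²) = 34225 + (1/14 + 256) = 34225 + 3585/14 = 482735/14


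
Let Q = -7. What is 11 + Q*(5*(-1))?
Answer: 46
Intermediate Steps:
11 + Q*(5*(-1)) = 11 - 35*(-1) = 11 - 7*(-5) = 11 + 35 = 46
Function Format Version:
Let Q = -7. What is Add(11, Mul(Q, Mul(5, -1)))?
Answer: 46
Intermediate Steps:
Add(11, Mul(Q, Mul(5, -1))) = Add(11, Mul(-7, Mul(5, -1))) = Add(11, Mul(-7, -5)) = Add(11, 35) = 46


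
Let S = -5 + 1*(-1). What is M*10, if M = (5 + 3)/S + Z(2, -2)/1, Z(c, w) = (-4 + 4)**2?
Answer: -40/3 ≈ -13.333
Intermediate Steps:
S = -6 (S = -5 - 1 = -6)
Z(c, w) = 0 (Z(c, w) = 0**2 = 0)
M = -4/3 (M = (5 + 3)/(-6) + 0/1 = 8*(-1/6) + 0*1 = -4/3 + 0 = -4/3 ≈ -1.3333)
M*10 = -4/3*10 = -40/3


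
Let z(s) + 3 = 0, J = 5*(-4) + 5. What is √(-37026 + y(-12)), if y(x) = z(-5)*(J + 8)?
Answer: I*√37005 ≈ 192.37*I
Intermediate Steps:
J = -15 (J = -20 + 5 = -15)
z(s) = -3 (z(s) = -3 + 0 = -3)
y(x) = 21 (y(x) = -3*(-15 + 8) = -3*(-7) = 21)
√(-37026 + y(-12)) = √(-37026 + 21) = √(-37005) = I*√37005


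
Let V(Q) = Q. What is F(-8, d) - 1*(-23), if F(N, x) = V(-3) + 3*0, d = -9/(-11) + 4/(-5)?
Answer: 20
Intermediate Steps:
d = 1/55 (d = -9*(-1/11) + 4*(-1/5) = 9/11 - 4/5 = 1/55 ≈ 0.018182)
F(N, x) = -3 (F(N, x) = -3 + 3*0 = -3 + 0 = -3)
F(-8, d) - 1*(-23) = -3 - 1*(-23) = -3 + 23 = 20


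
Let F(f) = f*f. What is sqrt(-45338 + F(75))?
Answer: I*sqrt(39713) ≈ 199.28*I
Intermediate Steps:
F(f) = f**2
sqrt(-45338 + F(75)) = sqrt(-45338 + 75**2) = sqrt(-45338 + 5625) = sqrt(-39713) = I*sqrt(39713)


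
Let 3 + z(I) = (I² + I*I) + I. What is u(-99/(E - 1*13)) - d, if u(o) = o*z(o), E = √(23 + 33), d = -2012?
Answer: 11604757918/1442897 + 2235119238*√14/1442897 ≈ 13839.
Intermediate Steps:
E = 2*√14 (E = √56 = 2*√14 ≈ 7.4833)
z(I) = -3 + I + 2*I² (z(I) = -3 + ((I² + I*I) + I) = -3 + ((I² + I²) + I) = -3 + (2*I² + I) = -3 + (I + 2*I²) = -3 + I + 2*I²)
u(o) = o*(-3 + o + 2*o²)
u(-99/(E - 1*13)) - d = (-99/(2*√14 - 1*13))*(-3 - 99/(2*√14 - 1*13) + 2*(-99/(2*√14 - 1*13))²) - 1*(-2012) = (-99/(2*√14 - 13))*(-3 - 99/(2*√14 - 13) + 2*(-99/(2*√14 - 13))²) + 2012 = (-99/(-13 + 2*√14))*(-3 - 99/(-13 + 2*√14) + 2*(-99/(-13 + 2*√14))²) + 2012 = (-99/(-13 + 2*√14))*(-3 - 99/(-13 + 2*√14) + 2*(9801/(-13 + 2*√14)²)) + 2012 = (-99/(-13 + 2*√14))*(-3 - 99/(-13 + 2*√14) + 19602/(-13 + 2*√14)²) + 2012 = -99*(-3 - 99/(-13 + 2*√14) + 19602/(-13 + 2*√14)²)/(-13 + 2*√14) + 2012 = 2012 - 99*(-3 - 99/(-13 + 2*√14) + 19602/(-13 + 2*√14)²)/(-13 + 2*√14)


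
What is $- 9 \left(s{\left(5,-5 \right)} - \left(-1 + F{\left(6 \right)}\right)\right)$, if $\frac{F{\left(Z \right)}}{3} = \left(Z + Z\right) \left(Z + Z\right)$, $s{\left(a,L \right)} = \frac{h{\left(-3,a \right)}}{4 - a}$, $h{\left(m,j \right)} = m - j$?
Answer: $3807$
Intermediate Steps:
$s{\left(a,L \right)} = \frac{-3 - a}{4 - a}$
$F{\left(Z \right)} = 12 Z^{2}$ ($F{\left(Z \right)} = 3 \left(Z + Z\right) \left(Z + Z\right) = 3 \cdot 2 Z 2 Z = 3 \cdot 4 Z^{2} = 12 Z^{2}$)
$- 9 \left(s{\left(5,-5 \right)} - \left(-1 + F{\left(6 \right)}\right)\right) = - 9 \left(\frac{3 + 5}{-4 + 5} + \left(1 - 12 \cdot 6^{2}\right)\right) = - 9 \left(1^{-1} \cdot 8 + \left(1 - 12 \cdot 36\right)\right) = - 9 \left(1 \cdot 8 + \left(1 - 432\right)\right) = - 9 \left(8 + \left(1 - 432\right)\right) = - 9 \left(8 - 431\right) = \left(-9\right) \left(-423\right) = 3807$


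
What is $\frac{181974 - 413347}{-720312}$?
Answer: $\frac{231373}{720312} \approx 0.32121$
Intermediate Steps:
$\frac{181974 - 413347}{-720312} = \left(-231373\right) \left(- \frac{1}{720312}\right) = \frac{231373}{720312}$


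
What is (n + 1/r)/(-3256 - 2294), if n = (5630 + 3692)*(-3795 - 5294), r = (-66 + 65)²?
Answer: 84727657/5550 ≈ 15266.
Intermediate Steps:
r = 1 (r = (-1)² = 1)
n = -84727658 (n = 9322*(-9089) = -84727658)
(n + 1/r)/(-3256 - 2294) = (-84727658 + 1/1)/(-3256 - 2294) = (-84727658 + 1)/(-5550) = -84727657*(-1/5550) = 84727657/5550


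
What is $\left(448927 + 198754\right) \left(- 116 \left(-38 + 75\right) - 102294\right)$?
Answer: $-69033727066$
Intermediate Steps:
$\left(448927 + 198754\right) \left(- 116 \left(-38 + 75\right) - 102294\right) = 647681 \left(\left(-116\right) 37 - 102294\right) = 647681 \left(-4292 - 102294\right) = 647681 \left(-106586\right) = -69033727066$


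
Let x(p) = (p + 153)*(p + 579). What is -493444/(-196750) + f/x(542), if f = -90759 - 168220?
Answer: 33348563493/15328694125 ≈ 2.1756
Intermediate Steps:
x(p) = (153 + p)*(579 + p)
f = -258979
-493444/(-196750) + f/x(542) = -493444/(-196750) - 258979/(88587 + 542**2 + 732*542) = -493444*(-1/196750) - 258979/(88587 + 293764 + 396744) = 246722/98375 - 258979/779095 = 33348563493/15328694125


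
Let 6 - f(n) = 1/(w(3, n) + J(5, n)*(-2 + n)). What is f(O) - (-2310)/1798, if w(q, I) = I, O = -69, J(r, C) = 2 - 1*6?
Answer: 1407136/193285 ≈ 7.2801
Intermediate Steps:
J(r, C) = -4 (J(r, C) = 2 - 6 = -4)
f(n) = 6 - 1/(8 - 3*n) (f(n) = 6 - 1/(n - 4*(-2 + n)) = 6 - 1/(n + (8 - 4*n)) = 6 - 1/(8 - 3*n))
f(O) - (-2310)/1798 = (47 - 18*(-69))/(8 - 3*(-69)) - (-2310)/1798 = (47 + 1242)/(8 + 207) - (-2310)/1798 = 1289/215 - 1*(-1155/899) = (1/215)*1289 + 1155/899 = 1289/215 + 1155/899 = 1407136/193285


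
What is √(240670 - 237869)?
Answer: √2801 ≈ 52.924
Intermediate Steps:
√(240670 - 237869) = √2801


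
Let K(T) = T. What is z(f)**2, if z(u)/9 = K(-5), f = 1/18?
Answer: 2025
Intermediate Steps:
f = 1/18 ≈ 0.055556
z(u) = -45 (z(u) = 9*(-5) = -45)
z(f)**2 = (-45)**2 = 2025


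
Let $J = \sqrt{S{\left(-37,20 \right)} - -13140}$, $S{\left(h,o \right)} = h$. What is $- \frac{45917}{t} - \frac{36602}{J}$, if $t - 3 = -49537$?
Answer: $\frac{45917}{49534} - \frac{36602 \sqrt{13103}}{13103} \approx -318.83$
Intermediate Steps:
$J = \sqrt{13103}$ ($J = \sqrt{-37 - -13140} = \sqrt{-37 + 13140} = \sqrt{13103} \approx 114.47$)
$t = -49534$ ($t = 3 - 49537 = -49534$)
$- \frac{45917}{t} - \frac{36602}{J} = - \frac{45917}{-49534} - \frac{36602}{\sqrt{13103}} = \left(-45917\right) \left(- \frac{1}{49534}\right) - 36602 \frac{\sqrt{13103}}{13103} = \frac{45917}{49534} - \frac{36602 \sqrt{13103}}{13103}$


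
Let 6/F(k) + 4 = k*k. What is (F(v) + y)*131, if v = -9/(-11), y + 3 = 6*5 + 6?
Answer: 1647063/403 ≈ 4087.0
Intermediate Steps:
y = 33 (y = -3 + (6*5 + 6) = -3 + (30 + 6) = -3 + 36 = 33)
v = 9/11 (v = -9*(-1/11) = 9/11 ≈ 0.81818)
F(k) = 6/(-4 + k**2) (F(k) = 6/(-4 + k*k) = 6/(-4 + k**2))
(F(v) + y)*131 = (6/(-4 + (9/11)**2) + 33)*131 = (6/(-4 + 81/121) + 33)*131 = (6/(-403/121) + 33)*131 = (6*(-121/403) + 33)*131 = (-726/403 + 33)*131 = (12573/403)*131 = 1647063/403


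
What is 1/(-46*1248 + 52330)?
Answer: -1/5078 ≈ -0.00019693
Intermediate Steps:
1/(-46*1248 + 52330) = 1/(-57408 + 52330) = 1/(-5078) = -1/5078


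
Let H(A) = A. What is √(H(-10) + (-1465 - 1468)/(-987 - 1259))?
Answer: I*√43857642/2246 ≈ 2.9486*I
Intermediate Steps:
√(H(-10) + (-1465 - 1468)/(-987 - 1259)) = √(-10 + (-1465 - 1468)/(-987 - 1259)) = √(-10 - 2933/(-2246)) = √(-10 - 2933*(-1/2246)) = √(-10 + 2933/2246) = √(-19527/2246) = I*√43857642/2246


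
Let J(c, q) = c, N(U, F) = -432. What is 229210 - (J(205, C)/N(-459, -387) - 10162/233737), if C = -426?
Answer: 23144390862709/100974384 ≈ 2.2921e+5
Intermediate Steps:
229210 - (J(205, C)/N(-459, -387) - 10162/233737) = 229210 - (205/(-432) - 10162/233737) = 229210 - (205*(-1/432) - 10162*1/233737) = 229210 - (-205/432 - 10162/233737) = 229210 - 1*(-52306069/100974384) = 229210 + 52306069/100974384 = 23144390862709/100974384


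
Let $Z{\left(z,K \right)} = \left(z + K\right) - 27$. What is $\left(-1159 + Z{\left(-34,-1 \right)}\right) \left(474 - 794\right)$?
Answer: $390720$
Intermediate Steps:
$Z{\left(z,K \right)} = -27 + K + z$ ($Z{\left(z,K \right)} = \left(K + z\right) - 27 = -27 + K + z$)
$\left(-1159 + Z{\left(-34,-1 \right)}\right) \left(474 - 794\right) = \left(-1159 - 62\right) \left(474 - 794\right) = \left(-1159 - 62\right) \left(-320\right) = \left(-1221\right) \left(-320\right) = 390720$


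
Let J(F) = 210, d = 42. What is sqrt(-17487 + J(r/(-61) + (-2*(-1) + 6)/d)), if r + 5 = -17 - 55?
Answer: I*sqrt(17277) ≈ 131.44*I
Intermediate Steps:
r = -77 (r = -5 + (-17 - 55) = -5 - 72 = -77)
sqrt(-17487 + J(r/(-61) + (-2*(-1) + 6)/d)) = sqrt(-17487 + 210) = sqrt(-17277) = I*sqrt(17277)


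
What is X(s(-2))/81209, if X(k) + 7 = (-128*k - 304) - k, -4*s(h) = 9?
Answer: -83/324836 ≈ -0.00025551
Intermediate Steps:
s(h) = -9/4 (s(h) = -1/4*9 = -9/4)
X(k) = -311 - 129*k (X(k) = -7 + ((-128*k - 304) - k) = -7 + ((-304 - 128*k) - k) = -7 + (-304 - 129*k) = -311 - 129*k)
X(s(-2))/81209 = (-311 - 129*(-9/4))/81209 = (-311 + 1161/4)*(1/81209) = -83/4*1/81209 = -83/324836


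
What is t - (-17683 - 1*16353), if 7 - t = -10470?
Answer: 44513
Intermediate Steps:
t = 10477 (t = 7 - 1*(-10470) = 7 + 10470 = 10477)
t - (-17683 - 1*16353) = 10477 - (-17683 - 1*16353) = 10477 - (-17683 - 16353) = 10477 - 1*(-34036) = 10477 + 34036 = 44513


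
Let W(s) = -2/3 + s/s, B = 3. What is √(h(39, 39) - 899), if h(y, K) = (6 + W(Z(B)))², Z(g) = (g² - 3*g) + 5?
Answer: I*√7730/3 ≈ 29.307*I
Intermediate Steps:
Z(g) = 5 + g² - 3*g
W(s) = ⅓ (W(s) = -2*⅓ + 1 = -⅔ + 1 = ⅓)
h(y, K) = 361/9 (h(y, K) = (6 + ⅓)² = (19/3)² = 361/9)
√(h(39, 39) - 899) = √(361/9 - 899) = √(-7730/9) = I*√7730/3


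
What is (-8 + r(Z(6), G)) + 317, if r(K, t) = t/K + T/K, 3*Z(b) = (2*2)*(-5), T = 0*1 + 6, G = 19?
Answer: 1221/4 ≈ 305.25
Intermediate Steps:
T = 6 (T = 0 + 6 = 6)
Z(b) = -20/3 (Z(b) = ((2*2)*(-5))/3 = (4*(-5))/3 = (⅓)*(-20) = -20/3)
r(K, t) = 6/K + t/K (r(K, t) = t/K + 6/K = 6/K + t/K)
(-8 + r(Z(6), G)) + 317 = (-8 + (6 + 19)/(-20/3)) + 317 = (-8 - 3/20*25) + 317 = (-8 - 15/4) + 317 = -47/4 + 317 = 1221/4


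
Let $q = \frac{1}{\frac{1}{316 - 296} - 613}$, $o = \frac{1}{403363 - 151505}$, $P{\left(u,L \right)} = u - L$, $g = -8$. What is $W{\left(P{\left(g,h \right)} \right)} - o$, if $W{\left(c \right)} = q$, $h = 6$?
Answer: $- \frac{5049419}{3087527222} \approx -0.0016354$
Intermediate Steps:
$o = \frac{1}{251858} \approx 3.9705 \cdot 10^{-6}$
$q = - \frac{20}{12259}$ ($q = \frac{1}{\frac{1}{20} - 613} = \frac{1}{- \frac{12259}{20}} = - \frac{20}{12259} \approx -0.0016315$)
$W{\left(c \right)} = - \frac{20}{12259}$
$W{\left(P{\left(g,h \right)} \right)} - o = - \frac{20}{12259} - \frac{1}{251858} = - \frac{5049419}{3087527222}$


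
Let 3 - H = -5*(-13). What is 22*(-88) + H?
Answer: -1998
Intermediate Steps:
H = -62 (H = 3 - (-5)*(-13) = 3 - 1*65 = 3 - 65 = -62)
22*(-88) + H = 22*(-88) - 62 = -1936 - 62 = -1998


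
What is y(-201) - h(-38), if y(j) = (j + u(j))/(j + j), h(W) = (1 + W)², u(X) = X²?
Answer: -1469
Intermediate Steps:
y(j) = (j + j²)/(2*j) (y(j) = (j + j²)/(j + j) = (j + j²)/((2*j)) = (j + j²)*(1/(2*j)) = (j + j²)/(2*j))
y(-201) - h(-38) = (½ + (½)*(-201)) - (1 - 38)² = (½ - 201/2) - 1*(-37)² = -100 - 1*1369 = -100 - 1369 = -1469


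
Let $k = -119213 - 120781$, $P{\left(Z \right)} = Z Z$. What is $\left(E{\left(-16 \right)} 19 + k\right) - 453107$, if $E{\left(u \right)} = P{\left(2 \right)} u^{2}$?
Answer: $-673645$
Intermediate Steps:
$P{\left(Z \right)} = Z^{2}$
$E{\left(u \right)} = 4 u^{2}$ ($E{\left(u \right)} = 2^{2} u^{2} = 4 u^{2}$)
$k = -239994$
$\left(E{\left(-16 \right)} 19 + k\right) - 453107 = \left(4 \left(-16\right)^{2} \cdot 19 - 239994\right) - 453107 = \left(4 \cdot 256 \cdot 19 - 239994\right) - 453107 = \left(1024 \cdot 19 - 239994\right) - 453107 = \left(19456 - 239994\right) - 453107 = -220538 - 453107 = -673645$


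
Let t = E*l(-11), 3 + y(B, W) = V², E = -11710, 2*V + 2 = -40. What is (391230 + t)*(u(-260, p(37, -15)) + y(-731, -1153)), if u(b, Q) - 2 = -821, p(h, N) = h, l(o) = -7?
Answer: -180289200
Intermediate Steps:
V = -21 (V = -1 + (½)*(-40) = -1 - 20 = -21)
u(b, Q) = -819 (u(b, Q) = 2 - 821 = -819)
y(B, W) = 438 (y(B, W) = -3 + (-21)² = -3 + 441 = 438)
t = 81970 (t = -11710*(-7) = 81970)
(391230 + t)*(u(-260, p(37, -15)) + y(-731, -1153)) = (391230 + 81970)*(-819 + 438) = 473200*(-381) = -180289200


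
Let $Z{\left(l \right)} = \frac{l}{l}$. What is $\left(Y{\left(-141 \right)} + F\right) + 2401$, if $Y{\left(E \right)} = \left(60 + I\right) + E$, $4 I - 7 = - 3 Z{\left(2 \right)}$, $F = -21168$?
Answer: $-18847$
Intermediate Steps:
$Z{\left(l \right)} = 1$
$I = 1$ ($I = \frac{7}{4} + \frac{\left(-3\right) 1}{4} = \frac{7}{4} + \frac{1}{4} \left(-3\right) = \frac{7}{4} - \frac{3}{4} = 1$)
$Y{\left(E \right)} = 61 + E$ ($Y{\left(E \right)} = \left(60 + 1\right) + E = 61 + E$)
$\left(Y{\left(-141 \right)} + F\right) + 2401 = \left(\left(61 - 141\right) - 21168\right) + 2401 = \left(-80 - 21168\right) + 2401 = -21248 + 2401 = -18847$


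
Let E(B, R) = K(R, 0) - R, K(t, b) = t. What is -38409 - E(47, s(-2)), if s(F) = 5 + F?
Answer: -38409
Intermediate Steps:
E(B, R) = 0 (E(B, R) = R - R = 0)
-38409 - E(47, s(-2)) = -38409 - 1*0 = -38409 + 0 = -38409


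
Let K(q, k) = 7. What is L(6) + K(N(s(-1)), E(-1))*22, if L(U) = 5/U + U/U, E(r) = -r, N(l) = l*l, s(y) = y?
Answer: 935/6 ≈ 155.83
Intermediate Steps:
N(l) = l²
L(U) = 1 + 5/U (L(U) = 5/U + 1 = 1 + 5/U)
L(6) + K(N(s(-1)), E(-1))*22 = (5 + 6)/6 + 7*22 = (⅙)*11 + 154 = 11/6 + 154 = 935/6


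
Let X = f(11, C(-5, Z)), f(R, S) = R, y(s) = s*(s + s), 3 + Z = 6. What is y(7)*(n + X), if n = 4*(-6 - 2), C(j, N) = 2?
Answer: -2058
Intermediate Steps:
Z = 3 (Z = -3 + 6 = 3)
y(s) = 2*s**2 (y(s) = s*(2*s) = 2*s**2)
n = -32 (n = 4*(-8) = -32)
X = 11
y(7)*(n + X) = (2*7**2)*(-32 + 11) = (2*49)*(-21) = 98*(-21) = -2058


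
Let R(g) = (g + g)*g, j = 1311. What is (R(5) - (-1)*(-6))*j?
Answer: 57684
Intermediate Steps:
R(g) = 2*g² (R(g) = (2*g)*g = 2*g²)
(R(5) - (-1)*(-6))*j = (2*5² - (-1)*(-6))*1311 = (2*25 - 1*6)*1311 = (50 - 6)*1311 = 44*1311 = 57684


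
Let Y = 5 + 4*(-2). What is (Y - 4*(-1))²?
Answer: 1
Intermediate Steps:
Y = -3 (Y = 5 - 8 = -3)
(Y - 4*(-1))² = (-3 - 4*(-1))² = (-3 + 4)² = 1² = 1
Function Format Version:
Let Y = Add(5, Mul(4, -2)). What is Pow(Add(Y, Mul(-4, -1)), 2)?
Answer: 1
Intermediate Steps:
Y = -3 (Y = Add(5, -8) = -3)
Pow(Add(Y, Mul(-4, -1)), 2) = Pow(Add(-3, Mul(-4, -1)), 2) = Pow(Add(-3, 4), 2) = Pow(1, 2) = 1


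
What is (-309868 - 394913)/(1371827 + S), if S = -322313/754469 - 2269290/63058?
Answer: -16765085940175881/32631678573900445 ≈ -0.51377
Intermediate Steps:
S = -866216685082/23787653101 (S = -322313*1/754469 - 2269290*1/63058 = -322313/754469 - 1134645/31529 = -866216685082/23787653101 ≈ -36.415)
(-309868 - 394913)/(1371827 + S) = (-309868 - 394913)/(1371827 - 866216685082/23787653101) = -704781/32631678573900445/23787653101 = -704781*23787653101/32631678573900445 = -16765085940175881/32631678573900445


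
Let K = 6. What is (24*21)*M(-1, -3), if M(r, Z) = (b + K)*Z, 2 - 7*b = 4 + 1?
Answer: -8424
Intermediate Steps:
b = -3/7 (b = 2/7 - (4 + 1)/7 = 2/7 - ⅐*5 = 2/7 - 5/7 = -3/7 ≈ -0.42857)
M(r, Z) = 39*Z/7 (M(r, Z) = (-3/7 + 6)*Z = 39*Z/7)
(24*21)*M(-1, -3) = (24*21)*((39/7)*(-3)) = 504*(-117/7) = -8424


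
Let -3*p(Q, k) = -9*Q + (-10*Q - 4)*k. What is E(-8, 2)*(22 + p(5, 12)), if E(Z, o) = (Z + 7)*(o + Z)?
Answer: 1518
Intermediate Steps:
E(Z, o) = (7 + Z)*(Z + o)
p(Q, k) = 3*Q - k*(-4 - 10*Q)/3 (p(Q, k) = -(-9*Q + (-10*Q - 4)*k)/3 = -(-9*Q + (-4 - 10*Q)*k)/3 = -(-9*Q + k*(-4 - 10*Q))/3 = 3*Q - k*(-4 - 10*Q)/3)
E(-8, 2)*(22 + p(5, 12)) = ((-8)**2 + 7*(-8) + 7*2 - 8*2)*(22 + (3*5 + (4/3)*12 + (10/3)*5*12)) = (64 - 56 + 14 - 16)*(22 + (15 + 16 + 200)) = 6*(22 + 231) = 6*253 = 1518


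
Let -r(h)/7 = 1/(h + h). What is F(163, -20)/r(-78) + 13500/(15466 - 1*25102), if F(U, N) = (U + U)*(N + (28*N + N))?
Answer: -24502428675/5621 ≈ -4.3591e+6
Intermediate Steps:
r(h) = -7/(2*h) (r(h) = -7/(h + h) = -7*1/(2*h) = -7/(2*h))
F(U, N) = 60*N*U (F(U, N) = (2*U)*(N + 29*N) = (2*U)*(30*N) = 60*N*U)
F(163, -20)/r(-78) + 13500/(15466 - 1*25102) = (60*(-20)*163)/((-7/2/(-78))) + 13500/(15466 - 1*25102) = -195600/((-7/2*(-1/78))) + 13500/(15466 - 25102) = -195600/7/156 + 13500/(-9636) = -195600*156/7 + 13500*(-1/9636) = -30513600/7 - 1125/803 = -24502428675/5621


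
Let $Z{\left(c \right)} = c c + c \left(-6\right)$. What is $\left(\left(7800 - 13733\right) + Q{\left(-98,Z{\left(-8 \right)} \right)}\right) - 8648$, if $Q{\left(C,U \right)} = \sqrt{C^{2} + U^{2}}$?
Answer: $-14581 + 14 \sqrt{113} \approx -14432.0$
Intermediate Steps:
$Z{\left(c \right)} = c^{2} - 6 c$
$\left(\left(7800 - 13733\right) + Q{\left(-98,Z{\left(-8 \right)} \right)}\right) - 8648 = \left(\left(7800 - 13733\right) + \sqrt{\left(-98\right)^{2} + \left(- 8 \left(-6 - 8\right)\right)^{2}}\right) - 8648 = \left(\left(7800 - 13733\right) + \sqrt{9604 + \left(\left(-8\right) \left(-14\right)\right)^{2}}\right) - 8648 = \left(-5933 + \sqrt{9604 + 112^{2}}\right) - 8648 = \left(-5933 + \sqrt{9604 + 12544}\right) - 8648 = \left(-5933 + \sqrt{22148}\right) - 8648 = \left(-5933 + 14 \sqrt{113}\right) - 8648 = -14581 + 14 \sqrt{113}$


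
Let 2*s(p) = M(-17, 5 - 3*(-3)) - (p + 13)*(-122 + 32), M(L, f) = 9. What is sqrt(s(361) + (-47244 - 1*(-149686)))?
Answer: sqrt(477106)/2 ≈ 345.36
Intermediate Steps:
s(p) = 1179/2 + 45*p (s(p) = (9 - (p + 13)*(-122 + 32))/2 = (9 - (13 + p)*(-90))/2 = (9 - (-1170 - 90*p))/2 = (9 + (1170 + 90*p))/2 = (1179 + 90*p)/2 = 1179/2 + 45*p)
sqrt(s(361) + (-47244 - 1*(-149686))) = sqrt((1179/2 + 45*361) + (-47244 - 1*(-149686))) = sqrt((1179/2 + 16245) + (-47244 + 149686)) = sqrt(33669/2 + 102442) = sqrt(238553/2) = sqrt(477106)/2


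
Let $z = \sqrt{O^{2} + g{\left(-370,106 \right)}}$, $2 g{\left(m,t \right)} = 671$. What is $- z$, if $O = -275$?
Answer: $- \frac{\sqrt{303842}}{2} \approx -275.61$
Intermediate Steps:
$g{\left(m,t \right)} = \frac{671}{2}$ ($g{\left(m,t \right)} = \frac{1}{2} \cdot 671 = \frac{671}{2}$)
$z = \frac{\sqrt{303842}}{2}$ ($z = \sqrt{\left(-275\right)^{2} + \frac{671}{2}} = \sqrt{75625 + \frac{671}{2}} = \sqrt{\frac{151921}{2}} = \frac{\sqrt{303842}}{2} \approx 275.61$)
$- z = - \frac{\sqrt{303842}}{2}$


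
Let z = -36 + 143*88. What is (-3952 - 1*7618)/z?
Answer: -5785/6274 ≈ -0.92206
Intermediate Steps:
z = 12548 (z = -36 + 12584 = 12548)
(-3952 - 1*7618)/z = (-3952 - 1*7618)/12548 = (-3952 - 7618)*(1/12548) = -11570*1/12548 = -5785/6274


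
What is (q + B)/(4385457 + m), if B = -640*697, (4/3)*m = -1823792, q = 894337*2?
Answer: 1342594/3017613 ≈ 0.44492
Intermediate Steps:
q = 1788674
m = -1367844 (m = (¾)*(-1823792) = -1367844)
B = -446080
(q + B)/(4385457 + m) = (1788674 - 446080)/(4385457 - 1367844) = 1342594/3017613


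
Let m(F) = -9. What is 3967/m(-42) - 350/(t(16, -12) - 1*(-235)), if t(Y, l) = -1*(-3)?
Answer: -67664/153 ≈ -442.25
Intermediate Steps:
t(Y, l) = 3
3967/m(-42) - 350/(t(16, -12) - 1*(-235)) = 3967/(-9) - 350/(3 - 1*(-235)) = 3967*(-1/9) - 350/(3 + 235) = -3967/9 - 350/238 = -3967/9 - 350*1/238 = -3967/9 - 25/17 = -67664/153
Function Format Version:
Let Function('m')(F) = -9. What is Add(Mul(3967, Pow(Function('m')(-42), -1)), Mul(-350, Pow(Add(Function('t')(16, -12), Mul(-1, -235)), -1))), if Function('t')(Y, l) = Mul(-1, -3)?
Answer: Rational(-67664, 153) ≈ -442.25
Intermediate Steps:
Function('t')(Y, l) = 3
Add(Mul(3967, Pow(Function('m')(-42), -1)), Mul(-350, Pow(Add(Function('t')(16, -12), Mul(-1, -235)), -1))) = Add(Mul(3967, Pow(-9, -1)), Mul(-350, Pow(Add(3, Mul(-1, -235)), -1))) = Add(Mul(3967, Rational(-1, 9)), Mul(-350, Pow(Add(3, 235), -1))) = Add(Rational(-3967, 9), Mul(-350, Pow(238, -1))) = Add(Rational(-3967, 9), Mul(-350, Rational(1, 238))) = Add(Rational(-3967, 9), Rational(-25, 17)) = Rational(-67664, 153)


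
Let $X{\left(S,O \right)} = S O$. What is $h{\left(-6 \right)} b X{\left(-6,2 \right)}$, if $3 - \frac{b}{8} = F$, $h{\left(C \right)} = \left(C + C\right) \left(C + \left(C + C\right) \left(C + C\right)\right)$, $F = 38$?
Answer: $-5564160$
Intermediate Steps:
$X{\left(S,O \right)} = O S$
$h{\left(C \right)} = 2 C \left(C + 4 C^{2}\right)$ ($h{\left(C \right)} = 2 C \left(C + 2 C 2 C\right) = 2 C \left(C + 4 C^{2}\right)$)
$b = -280$ ($b = 24 - 304 = -280$)
$h{\left(-6 \right)} b X{\left(-6,2 \right)} = \left(-6\right)^{2} \left(2 + 8 \left(-6\right)\right) \left(-280\right) 2 \left(-6\right) = 36 \left(2 - 48\right) \left(-280\right) \left(-12\right) = 36 \left(-46\right) \left(-280\right) \left(-12\right) = \left(-1656\right) \left(-280\right) \left(-12\right) = 463680 \left(-12\right) = -5564160$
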